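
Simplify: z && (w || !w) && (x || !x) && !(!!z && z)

z && (w || !w) && (x || !x) && !(!!z && z)
= z && (w || !w) && (x || !x) && !(z && z)
= z && (x || !x) && !(z && z)
= z && !(z && z)
= z && !z
= false

false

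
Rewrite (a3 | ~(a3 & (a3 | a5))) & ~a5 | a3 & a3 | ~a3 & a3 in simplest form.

(a3 | ~(a3 & (a3 | a5))) & ~a5 | a3 & a3 | ~a3 & a3
= (a3 | ~a3) & ~a5 | a3 & a3 | ~a3 & a3   — absorption
= ~a5 | a3 & a3 | ~a3 & a3   — complement / identity
= ~a5 | a3   — distribution

~a5 | a3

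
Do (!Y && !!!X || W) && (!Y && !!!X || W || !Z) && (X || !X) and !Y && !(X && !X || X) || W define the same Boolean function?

Yes

E1: (!Y && !!!X || W) && (!Y && !!!X || W || !Z) && (X || !X)
    = (!Y && !!!X || W) && (X || !X)   [absorption]
    = (!Y && !X || W) && (X || !X)   [double negation]
    = !Y && !X || W   [complement / identity]
E2: !Y && !(X && !X || X) || W
    = !Y && !X || W   [complement / identity]
Both reduce to !Y && !X || W, so they are equivalent.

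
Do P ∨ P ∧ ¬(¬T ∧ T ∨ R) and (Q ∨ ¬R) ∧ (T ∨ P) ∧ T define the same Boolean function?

No

E1: P ∨ P ∧ ¬(¬T ∧ T ∨ R)
    = P ∨ P ∧ ¬R   — complement / identity
    = P   — absorption
E2: (Q ∨ ¬R) ∧ (T ∨ P) ∧ T
    = (Q ∨ ¬R) ∧ T   — absorption
These differ: at P=1, Q=0, R=1, T=0, E1 = 1 but E2 = 0.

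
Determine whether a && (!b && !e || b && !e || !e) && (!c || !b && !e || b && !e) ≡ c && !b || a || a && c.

No

E1: a && (!b && !e || b && !e || !e) && (!c || !b && !e || b && !e)
    = a && (!b && !e || b && !e || !e && !c)
    = a && (!e || !e && !c)
    = a && !e
E2: c && !b || a || a && c
    = c && !b || a
These differ: at a=1, b=0, c=1, e=1, E1 = 0 but E2 = 1.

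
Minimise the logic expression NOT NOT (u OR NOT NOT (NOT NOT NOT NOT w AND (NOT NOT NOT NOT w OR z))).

u OR w

NOT NOT (u OR NOT NOT (NOT NOT NOT NOT w AND (NOT NOT NOT NOT w OR z)))
= NOT NOT (u OR NOT NOT NOT NOT NOT NOT w)   [absorption]
= NOT NOT (u OR NOT NOT NOT NOT w)   [double negation]
= NOT NOT (u OR NOT NOT w)   [double negation]
= NOT NOT (u OR w)   [double negation]
= u OR w   [double negation]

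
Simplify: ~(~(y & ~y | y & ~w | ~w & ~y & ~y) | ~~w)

~(~(y & ~y | y & ~w | ~w & ~y & ~y) | ~~w)
= ~(~(y & ~y | y & ~w | ~w & ~y) | ~~w)   (idempotence)
= ~(~(y & ~y | ~w) | ~~w)   (distribution)
= ~(~~w | ~~w)   (complement / identity)
= ~~~w   (idempotence)
= ~w   (double negation)

~w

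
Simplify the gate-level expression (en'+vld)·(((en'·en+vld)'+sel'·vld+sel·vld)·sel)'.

(en'+vld)·(((en'·en+vld)'+sel'·vld+sel·vld)·sel)'
= (en'+vld)·(((en'·en+vld)'+vld)·sel)'   [distribution]
= (en'+vld)·((vld'+vld)·sel)'   [complement / identity]
= (en'+vld)·sel'   [complement / identity]

(en'+vld)·sel'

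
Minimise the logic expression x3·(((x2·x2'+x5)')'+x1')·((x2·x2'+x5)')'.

x3·(((x2·x2'+x5)')'+x1')·((x2·x2'+x5)')'
= x3·((x2·x2'+x5)')'   (absorption)
= x3·(x5')'   (complement / identity)
= x3·x5   (double negation)

x3·x5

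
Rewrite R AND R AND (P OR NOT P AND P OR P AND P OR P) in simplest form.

R AND P

R AND R AND (P OR NOT P AND P OR P AND P OR P)
= R AND R AND (P OR P OR P)   — distribution
= R AND R AND (P OR P)   — idempotence
= R AND (P OR P)   — idempotence
= R AND P   — idempotence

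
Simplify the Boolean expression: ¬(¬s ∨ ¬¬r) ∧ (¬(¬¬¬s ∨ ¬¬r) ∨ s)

¬(¬s ∨ ¬¬r) ∧ (¬(¬¬¬s ∨ ¬¬r) ∨ s)
= ¬(¬s ∨ ¬¬r) ∧ (¬(¬s ∨ ¬¬r) ∨ s)
= ¬(¬s ∨ ¬¬r)
= s ∧ ¬r

s ∧ ¬r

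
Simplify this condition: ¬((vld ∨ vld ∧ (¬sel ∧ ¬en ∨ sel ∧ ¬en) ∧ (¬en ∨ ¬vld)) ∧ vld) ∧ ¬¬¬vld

¬vld

¬((vld ∨ vld ∧ (¬sel ∧ ¬en ∨ sel ∧ ¬en) ∧ (¬en ∨ ¬vld)) ∧ vld) ∧ ¬¬¬vld
= ¬((vld ∨ vld ∧ ¬en ∧ (¬en ∨ ¬vld)) ∧ vld) ∧ ¬¬¬vld   (distribution)
= ¬((vld ∨ vld ∧ ¬en) ∧ vld) ∧ ¬¬¬vld   (absorption)
= ¬(vld ∧ vld) ∧ ¬¬¬vld   (absorption)
= ¬vld ∧ ¬¬¬vld   (idempotence)
= ¬vld ∧ ¬vld   (double negation)
= ¬vld   (idempotence)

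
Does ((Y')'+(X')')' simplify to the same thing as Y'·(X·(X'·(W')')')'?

E1: ((Y')'+(X')')'
    = Y'·X'   [De Morgan]
E2: Y'·(X·(X'·(W')')')'
    = Y'·(X·(X+W'))'   [De Morgan]
    = Y'·X'   [absorption]
Both reduce to Y'·X', so they are equivalent.

Yes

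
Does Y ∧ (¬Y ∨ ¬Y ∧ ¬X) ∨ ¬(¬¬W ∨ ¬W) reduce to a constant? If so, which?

Y ∧ (¬Y ∨ ¬Y ∧ ¬X) ∨ ¬(¬¬W ∨ ¬W)
= Y ∧ (¬Y ∨ ¬Y ∧ ¬X) ∨ ¬W ∧ W
= Y ∧ (¬Y ∨ ¬Y ∧ ¬X)
= Y ∧ ¬Y
= False

yes, False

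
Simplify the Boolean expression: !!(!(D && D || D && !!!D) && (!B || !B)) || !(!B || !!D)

!!(!(D && D || D && !!!D) && (!B || !B)) || !(!B || !!D)
= !!(!(D && D || D && !!!D) && (!B || !B)) || B && !D
= !!(!(D && D || D && !D) && (!B || !B)) || B && !D
= !!(!D && (!B || !B)) || B && !D
= !D && (!B || !B) || B && !D
= !D && !B || B && !D
= !D

!D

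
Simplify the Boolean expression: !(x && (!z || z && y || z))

!x

!(x && (!z || z && y || z))
= !(x && (!z || z))
= !x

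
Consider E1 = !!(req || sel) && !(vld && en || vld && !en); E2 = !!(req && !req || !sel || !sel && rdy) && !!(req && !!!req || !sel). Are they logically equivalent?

E1: !!(req || sel) && !(vld && en || vld && !en)
    = (req || sel) && !(vld && en || vld && !en)   [double negation]
    = (req || sel) && !vld   [distribution]
E2: !!(req && !req || !sel || !sel && rdy) && !!(req && !!!req || !sel)
    = !!(req && !req || !sel) && !!(req && !!!req || !sel)   [absorption]
    = !!(req && !req || !sel) && !!(req && !req || !sel)   [double negation]
    = !!(req && !req || !sel)   [idempotence]
    = !!!sel   [complement / identity]
    = !sel   [double negation]
These differ: at en=0, rdy=0, req=0, sel=1, vld=0, E1 = 1 but E2 = 0.

No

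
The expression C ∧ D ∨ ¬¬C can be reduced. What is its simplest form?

C ∧ D ∨ ¬¬C
= C ∧ D ∨ C   — double negation
= C   — absorption

C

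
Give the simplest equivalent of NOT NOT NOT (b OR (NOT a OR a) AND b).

NOT b

NOT NOT NOT (b OR (NOT a OR a) AND b)
= NOT NOT NOT (b OR b)   — complement / identity
= NOT (b OR b)   — double negation
= NOT b   — idempotence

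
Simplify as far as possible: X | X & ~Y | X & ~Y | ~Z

X | X & ~Y | X & ~Y | ~Z
= X | X & ~Y | ~Z   — idempotence
= X | ~Z   — absorption

X | ~Z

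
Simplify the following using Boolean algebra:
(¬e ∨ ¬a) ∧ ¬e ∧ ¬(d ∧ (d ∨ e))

(¬e ∨ ¬a) ∧ ¬e ∧ ¬(d ∧ (d ∨ e))
= ¬e ∧ ¬(d ∧ (d ∨ e))
= ¬e ∧ ¬d

¬e ∧ ¬d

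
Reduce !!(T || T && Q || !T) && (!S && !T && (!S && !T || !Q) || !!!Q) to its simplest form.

!!(T || T && Q || !T) && (!S && !T && (!S && !T || !Q) || !!!Q)
= !!(T || !T) && (!S && !T && (!S && !T || !Q) || !!!Q)   (absorption)
= (T || !T) && (!S && !T && (!S && !T || !Q) || !!!Q)   (double negation)
= !S && !T && (!S && !T || !Q) || !!!Q   (complement / identity)
= !S && !T || !!!Q   (absorption)
= !S && !T || !Q   (double negation)

!S && !T || !Q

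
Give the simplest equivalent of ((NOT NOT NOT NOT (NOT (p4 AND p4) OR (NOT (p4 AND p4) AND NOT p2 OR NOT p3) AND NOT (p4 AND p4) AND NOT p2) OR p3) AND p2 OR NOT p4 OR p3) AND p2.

((NOT NOT NOT NOT (NOT (p4 AND p4) OR (NOT (p4 AND p4) AND NOT p2 OR NOT p3) AND NOT (p4 AND p4) AND NOT p2) OR p3) AND p2 OR NOT p4 OR p3) AND p2
= ((NOT NOT NOT NOT (NOT (p4 AND p4) OR NOT (p4 AND p4) AND NOT p2) OR p3) AND p2 OR NOT p4 OR p3) AND p2
= ((NOT NOT NOT NOT NOT (p4 AND p4) OR p3) AND p2 OR NOT p4 OR p3) AND p2
= ((NOT NOT NOT NOT NOT p4 OR p3) AND p2 OR NOT p4 OR p3) AND p2
= ((NOT NOT NOT p4 OR p3) AND p2 OR NOT p4 OR p3) AND p2
= ((NOT p4 OR p3) AND p2 OR NOT p4 OR p3) AND p2
= (NOT p4 OR p3) AND p2

(NOT p4 OR p3) AND p2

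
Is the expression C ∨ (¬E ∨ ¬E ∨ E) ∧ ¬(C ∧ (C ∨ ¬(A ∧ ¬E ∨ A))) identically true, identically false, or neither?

identically true

C ∨ (¬E ∨ ¬E ∨ E) ∧ ¬(C ∧ (C ∨ ¬(A ∧ ¬E ∨ A)))
= C ∨ (¬E ∨ ¬E ∨ E) ∧ ¬(C ∧ (C ∨ ¬A))
= C ∨ (¬E ∨ E) ∧ ¬(C ∧ (C ∨ ¬A))
= C ∨ (¬E ∨ E) ∧ ¬C
= C ∨ ¬C
= True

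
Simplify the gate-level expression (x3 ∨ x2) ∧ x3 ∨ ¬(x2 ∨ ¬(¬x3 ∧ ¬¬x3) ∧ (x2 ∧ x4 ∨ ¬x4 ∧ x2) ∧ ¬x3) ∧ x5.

x3 ∨ ¬x2 ∧ x5

(x3 ∨ x2) ∧ x3 ∨ ¬(x2 ∨ ¬(¬x3 ∧ ¬¬x3) ∧ (x2 ∧ x4 ∨ ¬x4 ∧ x2) ∧ ¬x3) ∧ x5
= (x3 ∨ x2) ∧ x3 ∨ ¬(x2 ∨ ¬(¬x3 ∧ ¬¬x3) ∧ x2 ∧ ¬x3) ∧ x5   [distribution]
= (x3 ∨ x2) ∧ x3 ∨ ¬(x2 ∨ (x3 ∨ ¬x3) ∧ x2 ∧ ¬x3) ∧ x5   [De Morgan]
= x3 ∨ ¬(x2 ∨ (x3 ∨ ¬x3) ∧ x2 ∧ ¬x3) ∧ x5   [absorption]
= x3 ∨ ¬(x2 ∨ x2 ∧ ¬x3) ∧ x5   [complement / identity]
= x3 ∨ ¬x2 ∧ x5   [absorption]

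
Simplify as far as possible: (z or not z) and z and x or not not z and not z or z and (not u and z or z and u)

z

(z or not z) and z and x or not not z and not z or z and (not u and z or z and u)
= z and x or not not z and not z or z and (not u and z or z and u)
= z and x or z and not z or z and (not u and z or z and u)
= z and x or z and not z or z and z
= z and x or z
= z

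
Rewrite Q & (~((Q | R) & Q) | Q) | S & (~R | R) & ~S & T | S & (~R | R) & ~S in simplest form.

Q

Q & (~((Q | R) & Q) | Q) | S & (~R | R) & ~S & T | S & (~R | R) & ~S
= Q & (~Q | Q) | S & (~R | R) & ~S & T | S & (~R | R) & ~S
= Q | S & (~R | R) & ~S & T | S & (~R | R) & ~S
= Q | S & (~R | R) & ~S
= Q | S & ~S
= Q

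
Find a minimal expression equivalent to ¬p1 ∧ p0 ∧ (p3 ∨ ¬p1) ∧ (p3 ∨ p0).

¬p1 ∧ p0 ∧ (p3 ∨ ¬p1) ∧ (p3 ∨ p0)
= ¬p1 ∧ p0 ∧ (¬p1 ∧ p0 ∨ p3)   (distribution)
= ¬p1 ∧ p0   (absorption)

¬p1 ∧ p0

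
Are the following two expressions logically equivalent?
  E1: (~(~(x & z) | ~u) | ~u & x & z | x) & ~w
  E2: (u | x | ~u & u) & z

No

E1: (~(~(x & z) | ~u) | ~u & x & z | x) & ~w
    = (x & z & u | ~u & x & z | x) & ~w   — De Morgan
    = (x & z | x) & ~w   — distribution
    = x & ~w   — absorption
E2: (u | x | ~u & u) & z
    = (u | x) & z   — complement / identity
These differ: at u=1, w=1, x=1, z=1, E1 = 0 but E2 = 1.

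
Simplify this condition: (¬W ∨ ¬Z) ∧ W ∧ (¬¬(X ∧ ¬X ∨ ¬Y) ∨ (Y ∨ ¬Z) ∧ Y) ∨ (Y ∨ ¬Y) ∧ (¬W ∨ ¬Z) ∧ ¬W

(¬W ∨ ¬Z) ∧ W ∧ (¬¬(X ∧ ¬X ∨ ¬Y) ∨ (Y ∨ ¬Z) ∧ Y) ∨ (Y ∨ ¬Y) ∧ (¬W ∨ ¬Z) ∧ ¬W
= (¬W ∨ ¬Z) ∧ W ∧ (¬¬(X ∧ ¬X ∨ ¬Y) ∨ (Y ∨ ¬Z) ∧ Y) ∨ (¬W ∨ ¬Z) ∧ ¬W   — complement / identity
= (¬W ∨ ¬Z) ∧ W ∧ (¬¬¬Y ∨ (Y ∨ ¬Z) ∧ Y) ∨ (¬W ∨ ¬Z) ∧ ¬W   — complement / identity
= (¬W ∨ ¬Z) ∧ W ∧ (¬Y ∨ (Y ∨ ¬Z) ∧ Y) ∨ (¬W ∨ ¬Z) ∧ ¬W   — double negation
= (¬W ∨ ¬Z) ∧ W ∧ (¬Y ∨ Y) ∨ (¬W ∨ ¬Z) ∧ ¬W   — absorption
= (¬W ∨ ¬Z) ∧ W ∨ (¬W ∨ ¬Z) ∧ ¬W   — complement / identity
= ¬W ∨ ¬Z   — distribution

¬W ∨ ¬Z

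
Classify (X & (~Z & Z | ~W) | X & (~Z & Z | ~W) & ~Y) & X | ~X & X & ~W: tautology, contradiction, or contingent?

contingent

(X & (~Z & Z | ~W) | X & (~Z & Z | ~W) & ~Y) & X | ~X & X & ~W
= X & (~Z & Z | ~W) & X | ~X & X & ~W   [absorption]
= X & ~W & X | ~X & X & ~W   [complement / identity]
= X & ~W   [distribution]
This depends on W, X, so it is not a constant.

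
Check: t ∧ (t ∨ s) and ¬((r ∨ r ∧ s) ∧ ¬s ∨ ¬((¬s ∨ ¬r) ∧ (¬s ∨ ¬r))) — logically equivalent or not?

E1: t ∧ (t ∨ s)
    = t   (absorption)
E2: ¬((r ∨ r ∧ s) ∧ ¬s ∨ ¬((¬s ∨ ¬r) ∧ (¬s ∨ ¬r)))
    = ¬((r ∨ r ∧ s) ∧ ¬s ∨ ¬(¬s ∨ ¬r))   (idempotence)
    = ¬(r ∧ ¬s ∨ ¬(¬s ∨ ¬r))   (absorption)
    = ¬(r ∧ ¬s ∨ s ∧ r)   (De Morgan)
    = ¬r   (distribution)
These differ: at r=0, s=0, t=0, E1 = 0 but E2 = 1.

No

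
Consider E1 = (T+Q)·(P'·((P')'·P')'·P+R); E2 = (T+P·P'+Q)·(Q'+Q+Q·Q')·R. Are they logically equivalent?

Yes

E1: (T+Q)·(P'·((P')'·P')'·P+R)
    = (T+Q)·(P'·(P'+P)·P+R)   [De Morgan]
    = (T+Q)·(P'·P+R)   [complement / identity]
    = (T+Q)·R   [complement / identity]
E2: (T+P·P'+Q)·(Q'+Q+Q·Q')·R
    = (T+Q)·(Q'+Q+Q·Q')·R   [complement / identity]
    = (T+Q)·(Q'+Q)·R   [complement / identity]
    = (T+Q)·R   [complement / identity]
Both reduce to (T+Q)·R, so they are equivalent.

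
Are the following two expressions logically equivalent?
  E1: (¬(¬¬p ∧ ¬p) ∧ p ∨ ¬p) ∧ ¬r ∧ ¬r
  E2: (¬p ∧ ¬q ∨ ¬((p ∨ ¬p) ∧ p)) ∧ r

E1: (¬(¬¬p ∧ ¬p) ∧ p ∨ ¬p) ∧ ¬r ∧ ¬r
    = (¬(¬¬p ∧ ¬p) ∧ p ∨ ¬p) ∧ ¬r   — idempotence
    = ((¬p ∨ p) ∧ p ∨ ¬p) ∧ ¬r   — De Morgan
    = (p ∨ ¬p) ∧ ¬r   — complement / identity
    = ¬r   — complement / identity
E2: (¬p ∧ ¬q ∨ ¬((p ∨ ¬p) ∧ p)) ∧ r
    = (¬p ∧ ¬q ∨ ¬p) ∧ r   — complement / identity
    = ¬p ∧ r   — absorption
These differ: at p=0, q=0, r=0, E1 = 1 but E2 = 0.

No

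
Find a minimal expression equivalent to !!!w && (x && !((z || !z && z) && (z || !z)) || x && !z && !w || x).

!!!w && (x && !((z || !z && z) && (z || !z)) || x && !z && !w || x)
= !!!w && (x && !(z || !z && z) || x && !z && !w || x)   (complement / identity)
= !!!w && (x && !z || x && !z && !w || x)   (complement / identity)
= !!!w && (x && !z || x)   (absorption)
= !w && (x && !z || x)   (double negation)
= !w && x   (absorption)

!w && x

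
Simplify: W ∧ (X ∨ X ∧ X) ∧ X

W ∧ X

W ∧ (X ∨ X ∧ X) ∧ X
= W ∧ (X ∨ X) ∧ X   [idempotence]
= W ∧ X ∧ X   [idempotence]
= W ∧ X   [idempotence]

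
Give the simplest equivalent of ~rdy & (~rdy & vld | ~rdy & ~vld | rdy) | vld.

~rdy & (~rdy & vld | ~rdy & ~vld | rdy) | vld
= ~rdy & (~rdy | rdy) | vld   (distribution)
= ~rdy | vld   (complement / identity)

~rdy | vld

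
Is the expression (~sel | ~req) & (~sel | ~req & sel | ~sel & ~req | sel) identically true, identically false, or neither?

neither

(~sel | ~req) & (~sel | ~req & sel | ~sel & ~req | sel)
= ~sel | ~req & (~req & sel | ~sel & ~req | sel)
= ~sel | ~req & (~req | sel)
= ~sel | ~req
This depends on req, sel, so it is not a constant.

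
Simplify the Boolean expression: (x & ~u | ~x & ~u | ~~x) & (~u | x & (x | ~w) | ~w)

(x & ~u | ~x & ~u | ~~x) & (~u | x & (x | ~w) | ~w)
= (x & ~u | ~x & ~u | ~~x) & (~u | x | ~w)   [absorption]
= (x & ~u | ~x & ~u | x) & (~u | x | ~w)   [double negation]
= (~u | x) & (~u | x | ~w)   [distribution]
= ~u | x   [absorption]

~u | x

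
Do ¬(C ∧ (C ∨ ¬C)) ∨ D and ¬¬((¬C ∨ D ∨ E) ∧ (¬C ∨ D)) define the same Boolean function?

Yes

E1: ¬(C ∧ (C ∨ ¬C)) ∨ D
    = ¬C ∨ D
E2: ¬¬((¬C ∨ D ∨ E) ∧ (¬C ∨ D))
    = (¬C ∨ D ∨ E) ∧ (¬C ∨ D)
    = ¬C ∨ D
Both reduce to ¬C ∨ D, so they are equivalent.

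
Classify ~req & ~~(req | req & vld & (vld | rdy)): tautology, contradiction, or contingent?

~req & ~~(req | req & vld & (vld | rdy))
= ~req & ~~(req | req & vld)   (absorption)
= ~req & ~~req   (absorption)
= ~req & req   (double negation)
= 0   (complement)

contradiction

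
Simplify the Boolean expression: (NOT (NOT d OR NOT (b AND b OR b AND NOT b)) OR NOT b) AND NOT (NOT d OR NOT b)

d AND b

(NOT (NOT d OR NOT (b AND b OR b AND NOT b)) OR NOT b) AND NOT (NOT d OR NOT b)
= (NOT (NOT d OR NOT b) OR NOT b) AND NOT (NOT d OR NOT b)   [distribution]
= NOT (NOT d OR NOT b)   [absorption]
= d AND b   [De Morgan]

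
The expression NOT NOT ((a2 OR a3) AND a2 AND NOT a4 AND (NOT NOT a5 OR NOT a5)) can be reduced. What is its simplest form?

NOT NOT ((a2 OR a3) AND a2 AND NOT a4 AND (NOT NOT a5 OR NOT a5))
= NOT NOT ((a2 OR a3) AND a2 AND NOT a4 AND (a5 OR NOT a5))   — double negation
= (a2 OR a3) AND a2 AND NOT a4 AND (a5 OR NOT a5)   — double negation
= (a2 OR a3) AND a2 AND NOT a4   — complement / identity
= a2 AND NOT a4   — absorption

a2 AND NOT a4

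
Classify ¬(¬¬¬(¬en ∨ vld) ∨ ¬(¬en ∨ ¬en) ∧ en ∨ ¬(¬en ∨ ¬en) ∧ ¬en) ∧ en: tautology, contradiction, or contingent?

¬(¬¬¬(¬en ∨ vld) ∨ ¬(¬en ∨ ¬en) ∧ en ∨ ¬(¬en ∨ ¬en) ∧ ¬en) ∧ en
= ¬(¬(¬en ∨ vld) ∨ ¬(¬en ∨ ¬en) ∧ en ∨ ¬(¬en ∨ ¬en) ∧ ¬en) ∧ en   — double negation
= ¬(¬(¬en ∨ vld) ∨ ¬(¬en ∨ ¬en)) ∧ en   — distribution
= ¬(¬(¬en ∨ vld) ∨ ¬¬en) ∧ en   — idempotence
= (¬en ∨ vld) ∧ ¬en ∧ en   — De Morgan
= ¬en ∧ en   — absorption
= False   — complement

contradiction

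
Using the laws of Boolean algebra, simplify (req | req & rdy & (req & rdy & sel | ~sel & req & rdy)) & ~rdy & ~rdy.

(req | req & rdy & (req & rdy & sel | ~sel & req & rdy)) & ~rdy & ~rdy
= (req | req & rdy & req & rdy) & ~rdy & ~rdy   (distribution)
= (req | req & rdy) & ~rdy & ~rdy   (idempotence)
= (req | req & rdy) & ~rdy   (idempotence)
= req & ~rdy   (absorption)

req & ~rdy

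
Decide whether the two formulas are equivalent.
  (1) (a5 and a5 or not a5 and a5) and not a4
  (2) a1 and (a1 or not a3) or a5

E1: (a5 and a5 or not a5 and a5) and not a4
    = a5 and not a4   (distribution)
E2: a1 and (a1 or not a3) or a5
    = a1 or a5   (absorption)
These differ: at a1=1, a3=0, a4=1, a5=1, E1 = 0 but E2 = 1.

No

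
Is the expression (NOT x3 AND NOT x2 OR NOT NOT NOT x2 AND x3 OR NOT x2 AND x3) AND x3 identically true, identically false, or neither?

(NOT x3 AND NOT x2 OR NOT NOT NOT x2 AND x3 OR NOT x2 AND x3) AND x3
= (NOT x3 AND NOT x2 OR NOT x2 AND x3 OR NOT x2 AND x3) AND x3   (double negation)
= (NOT x3 AND NOT x2 OR NOT x2 AND x3) AND x3   (idempotence)
= NOT x2 AND x3   (distribution)
This depends on x2, x3, so it is not a constant.

neither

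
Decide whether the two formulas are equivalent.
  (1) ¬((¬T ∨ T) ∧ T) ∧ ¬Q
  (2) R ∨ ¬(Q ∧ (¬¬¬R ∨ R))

No

E1: ¬((¬T ∨ T) ∧ T) ∧ ¬Q
    = ¬T ∧ ¬Q   — complement / identity
E2: R ∨ ¬(Q ∧ (¬¬¬R ∨ R))
    = R ∨ ¬(Q ∧ (¬R ∨ R))   — double negation
    = R ∨ ¬Q   — complement / identity
These differ: at Q=0, R=1, T=1, E1 = 0 but E2 = 1.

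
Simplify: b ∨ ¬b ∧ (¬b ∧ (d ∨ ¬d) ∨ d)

b ∨ ¬b ∧ (¬b ∧ (d ∨ ¬d) ∨ d)
= b ∨ ¬b ∧ (¬b ∨ d)   — complement / identity
= b ∨ ¬b   — absorption
= True   — complement

True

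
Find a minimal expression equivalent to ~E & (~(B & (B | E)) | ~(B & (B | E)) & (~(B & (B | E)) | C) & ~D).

~E & (~(B & (B | E)) | ~(B & (B | E)) & (~(B & (B | E)) | C) & ~D)
= ~E & (~(B & (B | E)) | ~(B & (B | E)) & ~D)   (absorption)
= ~E & ~(B & (B | E))   (absorption)
= ~E & ~B   (absorption)

~E & ~B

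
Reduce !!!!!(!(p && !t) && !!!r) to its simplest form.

!!!!!(!(p && !t) && !!!r)
= !!!!!(!(p && !t) && !r)   (double negation)
= !!!(!(p && !t) && !r)   (double negation)
= !!(p && !t || r)   (De Morgan)
= p && !t || r   (double negation)

p && !t || r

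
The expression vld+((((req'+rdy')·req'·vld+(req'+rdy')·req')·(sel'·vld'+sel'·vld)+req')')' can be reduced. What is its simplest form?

vld+req'

vld+((((req'+rdy')·req'·vld+(req'+rdy')·req')·(sel'·vld'+sel'·vld)+req')')'
= vld+(((req'+rdy')·req'·(sel'·vld'+sel'·vld)+req')')'   — absorption
= vld+((req'·(sel'·vld'+sel'·vld)+req')')'   — absorption
= vld+((req'·sel'+req')')'   — distribution
= vld+((req')')'   — absorption
= vld+req'   — double negation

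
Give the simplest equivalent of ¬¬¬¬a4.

¬¬¬¬a4
= ¬¬a4   (double negation)
= a4   (double negation)

a4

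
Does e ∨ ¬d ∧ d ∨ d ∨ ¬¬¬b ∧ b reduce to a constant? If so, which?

no

e ∨ ¬d ∧ d ∨ d ∨ ¬¬¬b ∧ b
= e ∨ d ∨ ¬¬¬b ∧ b   — complement / identity
= e ∨ d ∨ ¬b ∧ b   — double negation
= e ∨ d   — complement / identity
This depends on d, e, so it is not a constant.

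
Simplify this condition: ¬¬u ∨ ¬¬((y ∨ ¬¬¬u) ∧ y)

¬¬u ∨ ¬¬((y ∨ ¬¬¬u) ∧ y)
= u ∨ ¬¬((y ∨ ¬¬¬u) ∧ y)   — double negation
= u ∨ ¬¬((y ∨ ¬u) ∧ y)   — double negation
= u ∨ ¬¬y   — absorption
= u ∨ y   — double negation

u ∨ y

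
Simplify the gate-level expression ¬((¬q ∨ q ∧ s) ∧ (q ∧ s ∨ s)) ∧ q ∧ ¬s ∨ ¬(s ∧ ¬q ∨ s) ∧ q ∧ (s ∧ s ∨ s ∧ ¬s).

¬((¬q ∨ q ∧ s) ∧ (q ∧ s ∨ s)) ∧ q ∧ ¬s ∨ ¬(s ∧ ¬q ∨ s) ∧ q ∧ (s ∧ s ∨ s ∧ ¬s)
= ¬((¬q ∨ q ∧ s) ∧ (q ∧ s ∨ s)) ∧ q ∧ ¬s ∨ ¬s ∧ q ∧ (s ∧ s ∨ s ∧ ¬s)   (absorption)
= ¬((¬q ∨ q ∧ s) ∧ (q ∧ s ∨ s)) ∧ q ∧ ¬s ∨ ¬s ∧ q ∧ s   (distribution)
= ¬(¬q ∧ s ∨ q ∧ s) ∧ q ∧ ¬s ∨ ¬s ∧ q ∧ s   (distribution)
= ¬s ∧ q ∧ ¬s ∨ ¬s ∧ q ∧ s   (distribution)
= ¬s ∧ q   (distribution)

¬s ∧ q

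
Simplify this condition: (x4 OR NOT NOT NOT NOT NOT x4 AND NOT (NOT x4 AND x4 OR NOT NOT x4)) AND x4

(x4 OR NOT NOT NOT NOT NOT x4 AND NOT (NOT x4 AND x4 OR NOT NOT x4)) AND x4
= (x4 OR NOT NOT NOT x4 AND NOT (NOT x4 AND x4 OR NOT NOT x4)) AND x4   — double negation
= (x4 OR NOT NOT NOT x4 AND NOT NOT NOT x4) AND x4   — complement / identity
= (x4 OR NOT NOT NOT x4) AND x4   — idempotence
= (x4 OR NOT x4) AND x4   — double negation
= x4   — complement / identity

x4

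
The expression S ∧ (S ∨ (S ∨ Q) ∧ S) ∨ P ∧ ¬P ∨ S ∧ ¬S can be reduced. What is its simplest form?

S ∧ (S ∨ (S ∨ Q) ∧ S) ∨ P ∧ ¬P ∨ S ∧ ¬S
= S ∧ (S ∨ S) ∨ P ∧ ¬P ∨ S ∧ ¬S   (absorption)
= S ∧ S ∨ P ∧ ¬P ∨ S ∧ ¬S   (idempotence)
= S ∧ S ∨ S ∧ ¬S   (complement / identity)
= S   (distribution)

S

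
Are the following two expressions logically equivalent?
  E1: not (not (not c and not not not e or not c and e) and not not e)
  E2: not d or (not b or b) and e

E1: not (not (not c and not not not e or not c and e) and not not e)
    = not c and not not not e or not c and e or not e
    = not c and not e or not c and e or not e
    = not c or not e
E2: not d or (not b or b) and e
    = not d or e
These differ: at b=0, c=1, d=1, e=0, E1 = 1 but E2 = 0.

No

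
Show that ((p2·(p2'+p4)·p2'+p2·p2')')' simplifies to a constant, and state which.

0

((p2·(p2'+p4)·p2'+p2·p2')')'
= ((p2·p2'+p2·p2')')'   (absorption)
= p2·p2'+p2·p2'   (double negation)
= p2·p2'   (complement / identity)
= 0   (complement)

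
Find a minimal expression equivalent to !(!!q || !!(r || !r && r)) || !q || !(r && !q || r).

!q || !r

!(!!q || !!(r || !r && r)) || !q || !(r && !q || r)
= !(!!q || !!r) || !q || !(r && !q || r)   [complement / identity]
= !q && !r || !q || !(r && !q || r)   [De Morgan]
= !q || !(r && !q || r)   [absorption]
= !q || !r   [absorption]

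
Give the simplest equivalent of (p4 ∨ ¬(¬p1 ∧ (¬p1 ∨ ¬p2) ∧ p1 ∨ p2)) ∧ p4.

p4

(p4 ∨ ¬(¬p1 ∧ (¬p1 ∨ ¬p2) ∧ p1 ∨ p2)) ∧ p4
= (p4 ∨ ¬(¬p1 ∧ p1 ∨ p2)) ∧ p4   [absorption]
= (p4 ∨ ¬p2) ∧ p4   [complement / identity]
= p4   [absorption]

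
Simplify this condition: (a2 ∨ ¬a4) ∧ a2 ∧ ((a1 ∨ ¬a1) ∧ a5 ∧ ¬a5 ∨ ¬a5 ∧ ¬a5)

a2 ∧ ¬a5

(a2 ∨ ¬a4) ∧ a2 ∧ ((a1 ∨ ¬a1) ∧ a5 ∧ ¬a5 ∨ ¬a5 ∧ ¬a5)
= (a2 ∨ ¬a4) ∧ a2 ∧ (a5 ∧ ¬a5 ∨ ¬a5 ∧ ¬a5)   — complement / identity
= a2 ∧ (a5 ∧ ¬a5 ∨ ¬a5 ∧ ¬a5)   — absorption
= a2 ∧ ¬a5   — distribution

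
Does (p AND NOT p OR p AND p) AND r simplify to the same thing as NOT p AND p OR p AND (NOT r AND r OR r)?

Yes

E1: (p AND NOT p OR p AND p) AND r
    = p AND r
E2: NOT p AND p OR p AND (NOT r AND r OR r)
    = NOT p AND p OR p AND r
    = p AND r
Both reduce to p AND r, so they are equivalent.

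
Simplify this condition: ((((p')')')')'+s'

p'+s'

((((p')')')')'+s'
= ((p')')'+s'
= p'+s'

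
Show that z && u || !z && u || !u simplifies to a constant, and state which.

true

z && u || !z && u || !u
= u || !u   [distribution]
= true   [complement]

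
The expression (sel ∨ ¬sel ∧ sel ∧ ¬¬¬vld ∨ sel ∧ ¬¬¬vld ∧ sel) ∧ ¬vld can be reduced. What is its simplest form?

(sel ∨ ¬sel ∧ sel ∧ ¬¬¬vld ∨ sel ∧ ¬¬¬vld ∧ sel) ∧ ¬vld
= (sel ∨ sel ∧ ¬¬¬vld) ∧ ¬vld   — distribution
= (sel ∨ sel ∧ ¬vld) ∧ ¬vld   — double negation
= sel ∧ ¬vld   — absorption

sel ∧ ¬vld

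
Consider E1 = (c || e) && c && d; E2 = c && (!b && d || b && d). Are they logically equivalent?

E1: (c || e) && c && d
    = c && d   — absorption
E2: c && (!b && d || b && d)
    = c && d   — distribution
Both reduce to c && d, so they are equivalent.

Yes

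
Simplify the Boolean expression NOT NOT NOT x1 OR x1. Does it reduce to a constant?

TRUE

NOT NOT NOT x1 OR x1
= NOT x1 OR x1   [double negation]
= TRUE   [complement]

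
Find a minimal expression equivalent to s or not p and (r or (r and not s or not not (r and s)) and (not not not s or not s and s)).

s or not p and (r or (r and not s or not not (r and s)) and (not not not s or not s and s))
= s or not p and (r or (r and not s or r and s) and (not not not s or not s and s))   — double negation
= s or not p and (r or (r and not s or r and s) and (not s or not s and s))   — double negation
= s or not p and (r or r and (not s or not s and s))   — distribution
= s or not p and (r or r and not s)   — complement / identity
= s or not p and r   — absorption

s or not p and r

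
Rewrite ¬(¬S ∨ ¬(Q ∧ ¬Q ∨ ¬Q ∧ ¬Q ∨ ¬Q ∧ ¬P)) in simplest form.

¬(¬S ∨ ¬(Q ∧ ¬Q ∨ ¬Q ∧ ¬Q ∨ ¬Q ∧ ¬P))
= ¬(¬S ∨ ¬(¬Q ∧ ¬Q ∨ ¬Q ∧ ¬P))
= ¬(¬S ∨ ¬((¬Q ∨ ¬P) ∧ ¬Q))
= ¬(¬S ∨ ¬¬Q)
= S ∧ ¬Q

S ∧ ¬Q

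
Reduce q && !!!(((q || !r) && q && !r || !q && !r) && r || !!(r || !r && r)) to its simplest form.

q && !r

q && !!!(((q || !r) && q && !r || !q && !r) && r || !!(r || !r && r))
= q && !!!((q && !r || !q && !r) && r || !!(r || !r && r))   [absorption]
= q && !!!(!r && r || !!(r || !r && r))   [distribution]
= q && !(!r && r || !!(r || !r && r))   [double negation]
= q && !(!r && r || !!r)   [complement / identity]
= q && !!!r   [complement / identity]
= q && !r   [double negation]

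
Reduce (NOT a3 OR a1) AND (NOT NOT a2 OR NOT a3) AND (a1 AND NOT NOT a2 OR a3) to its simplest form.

a1 AND a2

(NOT a3 OR a1) AND (NOT NOT a2 OR NOT a3) AND (a1 AND NOT NOT a2 OR a3)
= (NOT a3 OR a1 AND NOT NOT a2) AND (a1 AND NOT NOT a2 OR a3)   [distribution]
= NOT a3 AND a3 OR a1 AND NOT NOT a2   [distribution]
= a1 AND NOT NOT a2   [complement / identity]
= a1 AND a2   [double negation]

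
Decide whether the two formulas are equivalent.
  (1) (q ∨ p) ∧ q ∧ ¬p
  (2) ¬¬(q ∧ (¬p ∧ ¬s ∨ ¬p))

E1: (q ∨ p) ∧ q ∧ ¬p
    = q ∧ ¬p   [absorption]
E2: ¬¬(q ∧ (¬p ∧ ¬s ∨ ¬p))
    = q ∧ (¬p ∧ ¬s ∨ ¬p)   [double negation]
    = q ∧ ¬p   [absorption]
Both reduce to q ∧ ¬p, so they are equivalent.

Yes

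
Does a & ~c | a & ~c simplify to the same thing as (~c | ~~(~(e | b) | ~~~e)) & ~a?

No

E1: a & ~c | a & ~c
    = a & ~c   (idempotence)
E2: (~c | ~~(~(e | b) | ~~~e)) & ~a
    = (~c | ~~(~(e | b) | ~e)) & ~a   (double negation)
    = (~c | ~((e | b) & e)) & ~a   (De Morgan)
    = (~c | ~e) & ~a   (absorption)
These differ: at a=1, b=0, c=0, e=0, E1 = 1 but E2 = 0.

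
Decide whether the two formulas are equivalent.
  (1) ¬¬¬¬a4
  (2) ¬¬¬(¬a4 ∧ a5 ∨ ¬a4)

Yes

E1: ¬¬¬¬a4
    = ¬¬a4   [double negation]
    = a4   [double negation]
E2: ¬¬¬(¬a4 ∧ a5 ∨ ¬a4)
    = ¬¬¬¬a4   [absorption]
    = ¬¬a4   [double negation]
    = a4   [double negation]
Both reduce to a4, so they are equivalent.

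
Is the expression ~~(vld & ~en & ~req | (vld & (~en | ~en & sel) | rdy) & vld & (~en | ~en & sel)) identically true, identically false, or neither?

~~(vld & ~en & ~req | (vld & (~en | ~en & sel) | rdy) & vld & (~en | ~en & sel))
= ~~(vld & ~en & ~req | vld & (~en | ~en & sel))
= ~~(vld & ~en & ~req | vld & ~en)
= vld & ~en & ~req | vld & ~en
= vld & ~en
This depends on en, vld, so it is not a constant.

neither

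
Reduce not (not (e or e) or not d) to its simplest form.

not (not (e or e) or not d)
= not (not e or not d)   (idempotence)
= e and d   (De Morgan)

e and d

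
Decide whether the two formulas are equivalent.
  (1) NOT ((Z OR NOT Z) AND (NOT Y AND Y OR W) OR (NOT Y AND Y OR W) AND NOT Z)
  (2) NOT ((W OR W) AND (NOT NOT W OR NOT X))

E1: NOT ((Z OR NOT Z) AND (NOT Y AND Y OR W) OR (NOT Y AND Y OR W) AND NOT Z)
    = NOT (NOT Y AND Y OR W OR (NOT Y AND Y OR W) AND NOT Z)   — complement / identity
    = NOT (NOT Y AND Y OR W)   — absorption
    = NOT W   — complement / identity
E2: NOT ((W OR W) AND (NOT NOT W OR NOT X))
    = NOT ((W OR W) AND (W OR NOT X))   — double negation
    = NOT (W AND (W OR NOT X))   — idempotence
    = NOT W   — absorption
Both reduce to NOT W, so they are equivalent.

Yes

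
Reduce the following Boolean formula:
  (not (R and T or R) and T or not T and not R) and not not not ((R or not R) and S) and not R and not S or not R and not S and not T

not R and not S

(not (R and T or R) and T or not T and not R) and not not not ((R or not R) and S) and not R and not S or not R and not S and not T
= (not (R and T or R) and T or not T and not R) and not not not S and not R and not S or not R and not S and not T
= (not R and T or not T and not R) and not not not S and not R and not S or not R and not S and not T
= not R and not S and ((not R and T or not T and not R) and not not not S or not T)
= not R and not S and (not R and not not not S or not T)
= not R and not S and (not R and not S or not T)
= not R and not S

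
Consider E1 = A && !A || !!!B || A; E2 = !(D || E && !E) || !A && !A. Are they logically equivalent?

E1: A && !A || !!!B || A
    = !!!B || A   [complement / identity]
    = !B || A   [double negation]
E2: !(D || E && !E) || !A && !A
    = !D || !A && !A   [complement / identity]
    = !D || !A   [idempotence]
These differ: at A=0, B=1, D=1, E=0, E1 = 0 but E2 = 1.

No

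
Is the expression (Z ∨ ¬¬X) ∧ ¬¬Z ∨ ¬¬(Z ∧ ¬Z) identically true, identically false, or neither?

neither

(Z ∨ ¬¬X) ∧ ¬¬Z ∨ ¬¬(Z ∧ ¬Z)
= (Z ∨ ¬¬X) ∧ ¬¬Z ∨ Z ∧ ¬Z   [double negation]
= (Z ∨ ¬¬X) ∧ ¬¬Z   [complement / identity]
= (Z ∨ X) ∧ ¬¬Z   [double negation]
= (Z ∨ X) ∧ Z   [double negation]
= Z   [absorption]
This depends on Z, so it is not a constant.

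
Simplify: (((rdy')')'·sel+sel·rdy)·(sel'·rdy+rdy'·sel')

(((rdy')')'·sel+sel·rdy)·(sel'·rdy+rdy'·sel')
= (rdy'·sel+sel·rdy)·(sel'·rdy+rdy'·sel')   (double negation)
= sel·(sel'·rdy+rdy'·sel')   (distribution)
= sel·sel'   (distribution)
= 0   (complement)

0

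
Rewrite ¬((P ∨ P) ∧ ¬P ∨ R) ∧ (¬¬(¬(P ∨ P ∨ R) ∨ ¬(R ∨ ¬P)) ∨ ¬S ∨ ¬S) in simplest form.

¬((P ∨ P) ∧ ¬P ∨ R) ∧ (¬¬(¬(P ∨ P ∨ R) ∨ ¬(R ∨ ¬P)) ∨ ¬S ∨ ¬S)
= ¬((P ∨ P) ∧ ¬P ∨ R) ∧ (¬((P ∨ P ∨ R) ∧ (R ∨ ¬P)) ∨ ¬S ∨ ¬S)   (De Morgan)
= ¬((P ∨ P) ∧ ¬P ∨ R) ∧ (¬((P ∨ P ∨ R) ∧ (R ∨ ¬P)) ∨ ¬S)   (idempotence)
= ¬((P ∨ P) ∧ ¬P ∨ R) ∧ (¬((P ∨ P) ∧ ¬P ∨ R) ∨ ¬S)   (distribution)
= ¬((P ∨ P) ∧ ¬P ∨ R)   (absorption)
= ¬(P ∧ ¬P ∨ R)   (idempotence)
= ¬R   (complement / identity)

¬R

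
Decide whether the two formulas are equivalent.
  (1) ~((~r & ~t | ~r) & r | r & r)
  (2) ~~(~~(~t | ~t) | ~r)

E1: ~((~r & ~t | ~r) & r | r & r)
    = ~(~r & r | r & r)   [absorption]
    = ~r   [distribution]
E2: ~~(~~(~t | ~t) | ~r)
    = ~~(~t | ~t) | ~r   [double negation]
    = ~(t & t) | ~r   [De Morgan]
    = ~t | ~r   [idempotence]
These differ: at r=1, t=0, E1 = 0 but E2 = 1.

No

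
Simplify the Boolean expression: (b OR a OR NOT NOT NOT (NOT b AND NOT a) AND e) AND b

(b OR a OR NOT NOT NOT (NOT b AND NOT a) AND e) AND b
= (b OR a OR NOT (NOT b AND NOT a) AND e) AND b   (double negation)
= (b OR a OR (b OR a) AND e) AND b   (De Morgan)
= (b OR a) AND b   (absorption)
= b   (absorption)

b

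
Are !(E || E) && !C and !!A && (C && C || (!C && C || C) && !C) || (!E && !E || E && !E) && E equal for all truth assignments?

No

E1: !(E || E) && !C
    = !E && !C   — idempotence
E2: !!A && (C && C || (!C && C || C) && !C) || (!E && !E || E && !E) && E
    = !!A && (C && C || C && !C) || (!E && !E || E && !E) && E   — complement / identity
    = !!A && (C && C || C && !C) || !E && E   — distribution
    = A && (C && C || C && !C) || !E && E   — double negation
    = A && (C && C || C && !C)   — complement / identity
    = A && C   — distribution
These differ: at A=1, C=0, E=0, E1 = 1 but E2 = 0.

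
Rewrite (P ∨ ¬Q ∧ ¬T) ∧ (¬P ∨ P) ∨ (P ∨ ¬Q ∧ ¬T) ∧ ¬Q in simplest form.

(P ∨ ¬Q ∧ ¬T) ∧ (¬P ∨ P) ∨ (P ∨ ¬Q ∧ ¬T) ∧ ¬Q
= P ∨ ¬Q ∧ ¬T ∨ (P ∨ ¬Q ∧ ¬T) ∧ ¬Q   (complement / identity)
= P ∨ ¬Q ∧ ¬T   (absorption)

P ∨ ¬Q ∧ ¬T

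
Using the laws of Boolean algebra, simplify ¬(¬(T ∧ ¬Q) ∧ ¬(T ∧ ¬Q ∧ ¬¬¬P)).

T ∧ ¬Q

¬(¬(T ∧ ¬Q) ∧ ¬(T ∧ ¬Q ∧ ¬¬¬P))
= ¬(¬(T ∧ ¬Q) ∧ ¬(T ∧ ¬Q ∧ ¬P))   (double negation)
= T ∧ ¬Q ∨ T ∧ ¬Q ∧ ¬P   (De Morgan)
= T ∧ ¬Q   (absorption)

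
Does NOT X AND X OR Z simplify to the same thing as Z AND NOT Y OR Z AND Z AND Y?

E1: NOT X AND X OR Z
    = Z   — complement / identity
E2: Z AND NOT Y OR Z AND Z AND Y
    = Z AND NOT Y OR Z AND Y   — idempotence
    = Z   — distribution
Both reduce to Z, so they are equivalent.

Yes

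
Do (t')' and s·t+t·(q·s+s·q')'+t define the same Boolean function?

Yes

E1: (t')'
    = t   — double negation
E2: s·t+t·(q·s+s·q')'+t
    = s·t+t·s'+t   — distribution
    = t+t   — distribution
    = t   — idempotence
Both reduce to t, so they are equivalent.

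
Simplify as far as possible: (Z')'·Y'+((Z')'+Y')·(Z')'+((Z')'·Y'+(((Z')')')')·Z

Z

(Z')'·Y'+((Z')'+Y')·(Z')'+((Z')'·Y'+(((Z')')')')·Z
= (Z')'·Y'+(Z')'+((Z')'·Y'+(((Z')')')')·Z   — absorption
= (Z')'·Y'+(Z')'+((Z')'·Y'+(Z')')·Z   — double negation
= (Z')'·Y'+(Z')'   — absorption
= (Z')'   — absorption
= Z   — double negation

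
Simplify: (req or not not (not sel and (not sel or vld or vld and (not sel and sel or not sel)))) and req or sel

req or sel

(req or not not (not sel and (not sel or vld or vld and (not sel and sel or not sel)))) and req or sel
= (req or not not (not sel and (not sel or vld or vld and not sel))) and req or sel   — complement / identity
= (req or not not (not sel and (not sel or vld))) and req or sel   — absorption
= (req or not not not sel) and req or sel   — absorption
= (req or not sel) and req or sel   — double negation
= req or sel   — absorption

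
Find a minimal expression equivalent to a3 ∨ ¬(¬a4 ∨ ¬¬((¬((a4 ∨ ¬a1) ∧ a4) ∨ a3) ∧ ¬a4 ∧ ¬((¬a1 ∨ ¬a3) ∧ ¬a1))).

a3 ∨ a4

a3 ∨ ¬(¬a4 ∨ ¬¬((¬((a4 ∨ ¬a1) ∧ a4) ∨ a3) ∧ ¬a4 ∧ ¬((¬a1 ∨ ¬a3) ∧ ¬a1)))
= a3 ∨ ¬(¬a4 ∨ ¬¬((¬((a4 ∨ ¬a1) ∧ a4) ∨ a3) ∧ ¬a4 ∧ ¬¬a1))   [absorption]
= a3 ∨ ¬(¬a4 ∨ ¬¬((¬a4 ∨ a3) ∧ ¬a4 ∧ ¬¬a1))   [absorption]
= a3 ∨ ¬(¬a4 ∨ ¬¬(¬a4 ∧ ¬¬a1))   [absorption]
= a3 ∨ ¬(¬a4 ∨ ¬(a4 ∨ ¬a1))   [De Morgan]
= a3 ∨ a4 ∧ (a4 ∨ ¬a1)   [De Morgan]
= a3 ∨ a4   [absorption]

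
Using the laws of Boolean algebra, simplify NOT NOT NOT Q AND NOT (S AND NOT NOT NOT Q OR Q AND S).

NOT NOT NOT Q AND NOT (S AND NOT NOT NOT Q OR Q AND S)
= NOT NOT NOT Q AND NOT (S AND NOT Q OR Q AND S)   (double negation)
= NOT Q AND NOT (S AND NOT Q OR Q AND S)   (double negation)
= NOT Q AND NOT S   (distribution)

NOT Q AND NOT S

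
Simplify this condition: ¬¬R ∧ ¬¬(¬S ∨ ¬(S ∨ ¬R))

¬¬R ∧ ¬¬(¬S ∨ ¬(S ∨ ¬R))
= ¬¬R ∧ ¬(S ∧ (S ∨ ¬R))   [De Morgan]
= ¬¬R ∧ ¬S   [absorption]
= R ∧ ¬S   [double negation]

R ∧ ¬S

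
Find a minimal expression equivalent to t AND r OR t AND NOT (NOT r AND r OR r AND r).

t

t AND r OR t AND NOT (NOT r AND r OR r AND r)
= t AND r OR t AND NOT r   (distribution)
= t   (distribution)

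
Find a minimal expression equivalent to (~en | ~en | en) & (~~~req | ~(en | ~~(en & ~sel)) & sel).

(~en | ~en | en) & (~~~req | ~(en | ~~(en & ~sel)) & sel)
= (~en | ~en | en) & (~req | ~(en | ~~(en & ~sel)) & sel)
= (~en | en) & (~req | ~(en | ~~(en & ~sel)) & sel)
= (~en | en) & (~req | ~(en | en & ~sel) & sel)
= ~req | ~(en | en & ~sel) & sel
= ~req | ~en & sel

~req | ~en & sel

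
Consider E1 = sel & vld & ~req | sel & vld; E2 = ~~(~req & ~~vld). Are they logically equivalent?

E1: sel & vld & ~req | sel & vld
    = sel & vld   (absorption)
E2: ~~(~req & ~~vld)
    = ~~(~req & vld)   (double negation)
    = ~req & vld   (double negation)
These differ: at req=0, sel=0, vld=1, E1 = 0 but E2 = 1.

No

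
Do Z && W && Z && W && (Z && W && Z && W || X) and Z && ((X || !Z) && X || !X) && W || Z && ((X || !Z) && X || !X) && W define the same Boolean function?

Yes

E1: Z && W && Z && W && (Z && W && Z && W || X)
    = Z && W && Z && W
    = Z && W
E2: Z && ((X || !Z) && X || !X) && W || Z && ((X || !Z) && X || !X) && W
    = (Z || Z) && ((X || !Z) && X || !X) && W
    = (Z || Z) && (X || !X) && W
    = (Z || Z) && W
    = Z && W
Both reduce to Z && W, so they are equivalent.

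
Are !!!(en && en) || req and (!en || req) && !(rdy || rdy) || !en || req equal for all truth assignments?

Yes

E1: !!!(en && en) || req
    = !(en && en) || req   [double negation]
    = !en || req   [idempotence]
E2: (!en || req) && !(rdy || rdy) || !en || req
    = (!en || req) && !rdy || !en || req   [idempotence]
    = !en || req   [absorption]
Both reduce to !en || req, so they are equivalent.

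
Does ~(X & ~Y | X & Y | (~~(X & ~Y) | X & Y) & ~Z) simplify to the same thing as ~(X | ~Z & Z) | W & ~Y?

No

E1: ~(X & ~Y | X & Y | (~~(X & ~Y) | X & Y) & ~Z)
    = ~(X & ~Y | X & Y | (X & ~Y | X & Y) & ~Z)
    = ~(X & ~Y | X & Y)
    = ~X
E2: ~(X | ~Z & Z) | W & ~Y
    = ~X | W & ~Y
These differ: at W=1, X=1, Y=0, Z=1, E1 = 0 but E2 = 1.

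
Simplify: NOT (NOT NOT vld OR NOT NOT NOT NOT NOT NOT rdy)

NOT (NOT NOT vld OR NOT NOT NOT NOT NOT NOT rdy)
= NOT (NOT NOT vld OR NOT NOT NOT NOT rdy)
= NOT (NOT NOT vld OR NOT NOT rdy)
= NOT vld AND NOT rdy

NOT vld AND NOT rdy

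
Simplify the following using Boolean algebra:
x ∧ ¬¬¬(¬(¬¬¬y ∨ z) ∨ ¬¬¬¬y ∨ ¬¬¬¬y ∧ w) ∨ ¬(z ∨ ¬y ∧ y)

x ∧ ¬¬¬(¬(¬¬¬y ∨ z) ∨ ¬¬¬¬y ∨ ¬¬¬¬y ∧ w) ∨ ¬(z ∨ ¬y ∧ y)
= x ∧ ¬¬¬(¬(¬¬¬y ∨ z) ∨ ¬¬¬¬y) ∨ ¬(z ∨ ¬y ∧ y)
= x ∧ ¬¬((¬¬¬y ∨ z) ∧ ¬¬¬y) ∨ ¬(z ∨ ¬y ∧ y)
= x ∧ ¬¬((¬¬¬y ∨ z) ∧ ¬¬¬y) ∨ ¬z
= x ∧ ¬¬¬¬¬y ∨ ¬z
= x ∧ ¬¬¬y ∨ ¬z
= x ∧ ¬y ∨ ¬z

x ∧ ¬y ∨ ¬z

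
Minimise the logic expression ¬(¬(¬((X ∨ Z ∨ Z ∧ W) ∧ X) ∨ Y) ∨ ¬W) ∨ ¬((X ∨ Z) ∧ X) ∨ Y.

¬(¬(¬((X ∨ Z ∨ Z ∧ W) ∧ X) ∨ Y) ∨ ¬W) ∨ ¬((X ∨ Z) ∧ X) ∨ Y
= ¬(¬(¬((X ∨ Z) ∧ X) ∨ Y) ∨ ¬W) ∨ ¬((X ∨ Z) ∧ X) ∨ Y   — absorption
= (¬((X ∨ Z) ∧ X) ∨ Y) ∧ W ∨ ¬((X ∨ Z) ∧ X) ∨ Y   — De Morgan
= ¬((X ∨ Z) ∧ X) ∨ Y   — absorption
= ¬X ∨ Y   — absorption

¬X ∨ Y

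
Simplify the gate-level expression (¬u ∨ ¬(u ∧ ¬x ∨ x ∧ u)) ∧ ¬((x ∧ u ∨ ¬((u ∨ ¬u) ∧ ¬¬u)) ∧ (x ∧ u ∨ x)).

(¬u ∨ ¬(u ∧ ¬x ∨ x ∧ u)) ∧ ¬((x ∧ u ∨ ¬((u ∨ ¬u) ∧ ¬¬u)) ∧ (x ∧ u ∨ x))
= (¬u ∨ ¬u) ∧ ¬((x ∧ u ∨ ¬((u ∨ ¬u) ∧ ¬¬u)) ∧ (x ∧ u ∨ x))   — distribution
= (¬u ∨ ¬u) ∧ ¬((x ∧ u ∨ ¬¬¬u) ∧ (x ∧ u ∨ x))   — complement / identity
= (¬u ∨ ¬u) ∧ ¬((x ∧ u ∨ ¬u) ∧ (x ∧ u ∨ x))   — double negation
= (¬u ∨ ¬u) ∧ ¬(x ∧ u ∨ ¬u ∧ x)   — distribution
= (¬u ∨ ¬u) ∧ ¬x   — distribution
= ¬u ∧ ¬x   — idempotence

¬u ∧ ¬x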